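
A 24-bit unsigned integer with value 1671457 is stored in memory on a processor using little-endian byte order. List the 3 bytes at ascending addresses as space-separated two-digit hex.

21 81 19

1671457 in hexadecimal, padded to 24 bits, is 0x198121.
Split into bytes (most-significant first): 19 81 21.
Little-endian stores the least-significant byte at the lowest address.
So at ascending addresses the bytes are 21 81 19.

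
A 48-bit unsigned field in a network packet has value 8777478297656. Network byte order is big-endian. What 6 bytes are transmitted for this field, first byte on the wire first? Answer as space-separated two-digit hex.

8777478297656 in hexadecimal, padded to 48 bits, is 0x07FBAA79D838.
Split into bytes (most-significant first): 07 FB AA 79 D8 38.
Big-endian: lowest address holds the most-significant byte.
So the memory order matches the most-significant-first order: 07 FB AA 79 D8 38.

07 FB AA 79 D8 38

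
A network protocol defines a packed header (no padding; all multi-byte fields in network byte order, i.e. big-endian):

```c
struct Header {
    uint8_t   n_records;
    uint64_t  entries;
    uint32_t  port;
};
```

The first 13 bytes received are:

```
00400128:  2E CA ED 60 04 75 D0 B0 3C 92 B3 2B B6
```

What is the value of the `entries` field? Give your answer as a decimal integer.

`entries` follows `n_records` (1 byte), so it starts at byte offset 1 and occupies 8 bytes.
Bytes at offsets 1..8: CA ED 60 04 75 D0 B0 3C.
Big-endian: lowest address holds the most-significant byte.
The bytes are already most-significant first: 0xCAED600475D0B03C.
0xCAED600475D0B03C = 14622449137414615100.

14622449137414615100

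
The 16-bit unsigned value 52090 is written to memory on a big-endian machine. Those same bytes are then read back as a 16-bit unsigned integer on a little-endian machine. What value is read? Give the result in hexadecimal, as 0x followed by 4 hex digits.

0x7ACB

52090 in 16-bit hexadecimal is 0xCB7A.
Stored big-endian, the bytes at ascending addresses are CB 7A.
Read back as little-endian, the first byte is least significant, giving 0x7ACB.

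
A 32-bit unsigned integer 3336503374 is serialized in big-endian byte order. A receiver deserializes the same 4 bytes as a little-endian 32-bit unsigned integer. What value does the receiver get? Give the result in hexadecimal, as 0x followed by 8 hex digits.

3336503374 in 32-bit hexadecimal is 0xC6DF004E.
Stored big-endian, the bytes at ascending addresses are C6 DF 00 4E.
Read back as little-endian, the first byte is least significant, giving 0x4E00DFC6.

0x4E00DFC6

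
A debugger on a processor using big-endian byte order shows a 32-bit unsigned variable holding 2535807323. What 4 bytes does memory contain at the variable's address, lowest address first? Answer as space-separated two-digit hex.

2535807323 in hexadecimal, padded to 32 bits, is 0x9725595B.
Split into bytes (most-significant first): 97 25 59 5B.
In big-endian order the high byte comes first in memory.
So the memory order matches the most-significant-first order: 97 25 59 5B.

97 25 59 5B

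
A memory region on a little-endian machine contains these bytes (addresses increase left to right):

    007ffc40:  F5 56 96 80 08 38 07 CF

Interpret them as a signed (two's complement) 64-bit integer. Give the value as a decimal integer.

In little-endian order the low byte comes first in memory.
Reassemble most-significant byte first: CF 07 38 08 80 96 56 F5 → 0xCF073808809656F5.
Top bit is set, so as a signed 64-bit value this is 0xCF073808809656F5 − 2^64 = -3528790173853264139.

-3528790173853264139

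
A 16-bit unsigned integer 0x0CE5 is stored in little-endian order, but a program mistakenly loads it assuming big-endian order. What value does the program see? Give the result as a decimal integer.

58636

Stored little-endian, the bytes at ascending addresses are E5 0C.
Read back as big-endian, the last byte is least significant, giving 0xE50C.
0xE50C = 58636.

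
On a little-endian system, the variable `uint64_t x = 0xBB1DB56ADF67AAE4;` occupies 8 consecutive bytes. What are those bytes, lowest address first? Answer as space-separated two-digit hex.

Split into bytes (most-significant first): BB 1D B5 6A DF 67 AA E4.
Little-endian stores the least-significant byte at the lowest address.
So at ascending addresses the bytes are E4 AA 67 DF 6A B5 1D BB.

E4 AA 67 DF 6A B5 1D BB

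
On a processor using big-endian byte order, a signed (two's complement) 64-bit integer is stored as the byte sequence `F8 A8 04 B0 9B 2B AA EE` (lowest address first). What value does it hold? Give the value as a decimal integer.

In big-endian order the high byte comes first in memory.
The bytes are already most-significant first: 0xF8A804B09B2BAAEE.
Top bit is set, so as a signed 64-bit value this is 0xF8A804B09B2BAAEE − 2^64 = -529167799651947794.

-529167799651947794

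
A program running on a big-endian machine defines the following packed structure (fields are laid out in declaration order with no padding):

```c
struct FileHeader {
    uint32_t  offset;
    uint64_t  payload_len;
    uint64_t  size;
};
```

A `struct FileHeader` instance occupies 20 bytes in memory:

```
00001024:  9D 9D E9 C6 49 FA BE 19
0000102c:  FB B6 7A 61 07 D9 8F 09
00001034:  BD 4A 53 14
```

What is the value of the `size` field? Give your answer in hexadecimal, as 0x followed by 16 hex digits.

`size` follows `offset` (4 B), `payload_len` (8 B), so it starts at offset 4 + 8 = 12 and occupies 8 bytes.
Bytes at offsets 12..19: 07 D9 8F 09 BD 4A 53 14.
In big-endian order the high byte comes first in memory.
The bytes are already most-significant first: 0x07D98F09BD4A5314.

0x07D98F09BD4A5314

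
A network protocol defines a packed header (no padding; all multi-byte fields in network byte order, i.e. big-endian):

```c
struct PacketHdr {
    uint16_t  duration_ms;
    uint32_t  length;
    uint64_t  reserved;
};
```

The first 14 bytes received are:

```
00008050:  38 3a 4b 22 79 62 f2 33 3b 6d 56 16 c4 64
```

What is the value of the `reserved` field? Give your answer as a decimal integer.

17452358321772610660

`reserved` follows `duration_ms` (2 B), `length` (4 B), so it starts at offset 2 + 4 = 6 and occupies 8 bytes.
Bytes at offsets 6..13: F2 33 3B 6D 56 16 C4 64.
In big-endian order the high byte comes first in memory.
The bytes are already most-significant first: 0xF2333B6D5616C464.
0xF2333B6D5616C464 = 17452358321772610660.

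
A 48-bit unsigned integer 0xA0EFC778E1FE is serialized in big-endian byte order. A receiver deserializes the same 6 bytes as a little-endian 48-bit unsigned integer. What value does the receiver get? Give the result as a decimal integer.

Stored big-endian, the bytes at ascending addresses are A0 EF C7 78 E1 FE.
Read back as little-endian, the first byte is least significant, giving 0xFEE178C7EFA0.
0xFEE178C7EFA0 = 280244347465632.

280244347465632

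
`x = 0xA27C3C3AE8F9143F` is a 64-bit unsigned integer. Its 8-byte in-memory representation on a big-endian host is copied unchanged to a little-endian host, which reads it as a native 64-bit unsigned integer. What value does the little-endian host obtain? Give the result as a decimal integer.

Stored big-endian, the bytes at ascending addresses are A2 7C 3C 3A E8 F9 14 3F.
Read back as little-endian, the first byte is least significant, giving 0x3F14F9E83A3C7CA2.
0x3F14F9E83A3C7CA2 = 4545532699728444578.

4545532699728444578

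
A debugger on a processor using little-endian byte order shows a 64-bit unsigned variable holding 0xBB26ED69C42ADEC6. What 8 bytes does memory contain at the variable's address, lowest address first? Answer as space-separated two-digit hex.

C6 DE 2A C4 69 ED 26 BB

Split into bytes (most-significant first): BB 26 ED 69 C4 2A DE C6.
Little-endian stores the least-significant byte at the lowest address.
So at ascending addresses the bytes are C6 DE 2A C4 69 ED 26 BB.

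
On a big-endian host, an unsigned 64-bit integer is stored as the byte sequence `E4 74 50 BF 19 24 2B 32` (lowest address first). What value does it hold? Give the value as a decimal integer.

Big-endian stores the most-significant byte at the lowest address.
The bytes are already most-significant first: 0xE47450BF19242B32.
0xE47450BF19242B32 = 16461871319636781874.

16461871319636781874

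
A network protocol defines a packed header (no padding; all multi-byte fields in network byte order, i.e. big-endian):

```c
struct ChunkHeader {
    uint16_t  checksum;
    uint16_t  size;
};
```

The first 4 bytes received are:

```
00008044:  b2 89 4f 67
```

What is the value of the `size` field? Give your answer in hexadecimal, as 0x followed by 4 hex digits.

0x4F67

`size` follows `checksum` (2 bytes), so it starts at byte offset 2 and occupies 2 bytes.
Bytes at offsets 2..3: 4F 67.
In big-endian order the high byte comes first in memory.
The bytes are already most-significant first: 0x4F67.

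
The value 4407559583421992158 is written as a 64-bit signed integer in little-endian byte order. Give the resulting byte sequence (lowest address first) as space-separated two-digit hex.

DE 8C 3C C0 16 CC 2A 3D

4407559583421992158 in hexadecimal, padded to 64 bits, is 0x3D2ACC16C03C8CDE.
Split into bytes (most-significant first): 3D 2A CC 16 C0 3C 8C DE.
Little-endian stores the least-significant byte at the lowest address.
So at ascending addresses the bytes are DE 8C 3C C0 16 CC 2A 3D.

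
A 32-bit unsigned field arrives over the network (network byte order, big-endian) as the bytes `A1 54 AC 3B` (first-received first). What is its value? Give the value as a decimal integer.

In big-endian order the high byte comes first in memory.
The bytes are already most-significant first: 0xA154AC3B.
0xA154AC3B = 2706680891.

2706680891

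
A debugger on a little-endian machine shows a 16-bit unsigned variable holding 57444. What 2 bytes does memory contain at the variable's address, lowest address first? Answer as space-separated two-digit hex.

57444 in hexadecimal, padded to 16 bits, is 0xE064.
Split into bytes (most-significant first): E0 64.
Little-endian: lowest address holds the least-significant byte.
So at ascending addresses the bytes are 64 E0.

64 E0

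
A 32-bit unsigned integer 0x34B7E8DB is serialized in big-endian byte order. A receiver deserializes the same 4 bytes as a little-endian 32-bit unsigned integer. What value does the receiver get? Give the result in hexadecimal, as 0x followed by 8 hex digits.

0xDBE8B734

Stored big-endian, the bytes at ascending addresses are 34 B7 E8 DB.
Read back as little-endian, the first byte is least significant, giving 0xDBE8B734.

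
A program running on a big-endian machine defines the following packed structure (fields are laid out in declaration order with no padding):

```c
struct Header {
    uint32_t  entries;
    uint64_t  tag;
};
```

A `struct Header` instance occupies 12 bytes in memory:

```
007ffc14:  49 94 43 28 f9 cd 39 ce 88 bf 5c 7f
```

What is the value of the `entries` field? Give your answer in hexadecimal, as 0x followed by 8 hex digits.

0x49944328

`entries` is the first field, at byte offset 0, occupying 4 bytes.
Bytes at offsets 0..3: 49 94 43 28.
In big-endian order the high byte comes first in memory.
The bytes are already most-significant first: 0x49944328.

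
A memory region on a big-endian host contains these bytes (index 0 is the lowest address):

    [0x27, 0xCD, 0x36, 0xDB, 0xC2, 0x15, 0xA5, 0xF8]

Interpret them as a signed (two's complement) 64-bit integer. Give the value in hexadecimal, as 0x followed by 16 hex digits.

0x27CD36DBC215A5F8

In big-endian order the high byte comes first in memory.
The bytes are already most-significant first: 0x27CD36DBC215A5F8.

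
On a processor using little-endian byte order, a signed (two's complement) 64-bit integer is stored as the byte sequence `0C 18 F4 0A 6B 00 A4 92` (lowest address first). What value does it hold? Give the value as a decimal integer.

Little-endian: lowest address holds the least-significant byte.
Reassemble most-significant byte first: 92 A4 00 6B 0A F4 18 0C → 0x92A4006B0AF4180C.
Top bit is set, so as a signed 64-bit value this is 0x92A4006B0AF4180C − 2^64 = -7880172988246255604.

-7880172988246255604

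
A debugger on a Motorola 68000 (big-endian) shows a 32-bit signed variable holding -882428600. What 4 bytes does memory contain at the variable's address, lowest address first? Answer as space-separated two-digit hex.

CB 67 35 48

Two's complement of -882428600 in 32 bits: 882428600 = 0x3498CAB8; invert → 0xCB673547; add 1 → 0xCB673548.
Split into bytes (most-significant first): CB 67 35 48.
Big-endian stores the most-significant byte at the lowest address.
So the memory order matches the most-significant-first order: CB 67 35 48.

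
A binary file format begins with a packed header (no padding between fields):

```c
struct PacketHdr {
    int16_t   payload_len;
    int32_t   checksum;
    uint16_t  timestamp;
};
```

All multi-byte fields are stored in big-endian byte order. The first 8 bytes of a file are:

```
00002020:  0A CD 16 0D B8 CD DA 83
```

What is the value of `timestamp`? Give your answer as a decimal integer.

55939

`timestamp` follows `payload_len` (2 B), `checksum` (4 B), so it starts at offset 2 + 4 = 6 and occupies 2 bytes.
Bytes at offsets 6..7: DA 83.
In big-endian order the high byte comes first in memory.
The bytes are already most-significant first: 0xDA83.
0xDA83 = 55939.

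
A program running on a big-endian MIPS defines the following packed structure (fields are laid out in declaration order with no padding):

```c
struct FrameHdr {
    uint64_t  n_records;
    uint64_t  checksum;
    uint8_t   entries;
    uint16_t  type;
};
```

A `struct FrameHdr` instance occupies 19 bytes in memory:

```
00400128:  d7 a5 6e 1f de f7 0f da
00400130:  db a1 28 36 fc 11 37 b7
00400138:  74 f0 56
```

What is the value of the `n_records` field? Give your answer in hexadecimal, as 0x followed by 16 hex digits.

`n_records` is the first field, at byte offset 0, occupying 8 bytes.
Bytes at offsets 0..7: D7 A5 6E 1F DE F7 0F DA.
In big-endian order the high byte comes first in memory.
The bytes are already most-significant first: 0xD7A56E1FDEF70FDA.

0xD7A56E1FDEF70FDA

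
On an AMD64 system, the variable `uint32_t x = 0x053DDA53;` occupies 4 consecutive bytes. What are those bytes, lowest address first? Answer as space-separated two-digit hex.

Split into bytes (most-significant first): 05 3D DA 53.
Little-endian stores the least-significant byte at the lowest address.
So at ascending addresses the bytes are 53 DA 3D 05.

53 DA 3D 05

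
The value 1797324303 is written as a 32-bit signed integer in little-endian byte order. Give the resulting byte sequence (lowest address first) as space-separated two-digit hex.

0F FE 20 6B

1797324303 in hexadecimal, padded to 32 bits, is 0x6B20FE0F.
Split into bytes (most-significant first): 6B 20 FE 0F.
Little-endian: lowest address holds the least-significant byte.
So at ascending addresses the bytes are 0F FE 20 6B.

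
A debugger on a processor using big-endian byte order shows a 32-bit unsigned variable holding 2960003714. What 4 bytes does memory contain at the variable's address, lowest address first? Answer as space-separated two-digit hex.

2960003714 in hexadecimal, padded to 32 bits, is 0xB06E1282.
Split into bytes (most-significant first): B0 6E 12 82.
In big-endian order the high byte comes first in memory.
So the memory order matches the most-significant-first order: B0 6E 12 82.

B0 6E 12 82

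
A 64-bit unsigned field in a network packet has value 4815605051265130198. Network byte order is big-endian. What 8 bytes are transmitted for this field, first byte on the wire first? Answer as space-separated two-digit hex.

42 D4 77 47 AB 3C 1E D6

4815605051265130198 in hexadecimal, padded to 64 bits, is 0x42D47747AB3C1ED6.
Split into bytes (most-significant first): 42 D4 77 47 AB 3C 1E D6.
Big-endian stores the most-significant byte at the lowest address.
So the memory order matches the most-significant-first order: 42 D4 77 47 AB 3C 1E D6.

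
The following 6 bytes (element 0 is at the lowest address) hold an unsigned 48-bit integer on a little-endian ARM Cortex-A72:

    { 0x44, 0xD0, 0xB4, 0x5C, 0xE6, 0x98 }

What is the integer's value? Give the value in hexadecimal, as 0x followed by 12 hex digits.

Little-endian stores the least-significant byte at the lowest address.
Reassemble most-significant byte first: 98 E6 5C B4 D0 44 → 0x98E65CB4D044.

0x98E65CB4D044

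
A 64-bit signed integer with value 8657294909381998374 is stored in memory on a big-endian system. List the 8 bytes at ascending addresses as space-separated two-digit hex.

8657294909381998374 in hexadecimal, padded to 64 bits, is 0x7824E3DA0D82F726.
Split into bytes (most-significant first): 78 24 E3 DA 0D 82 F7 26.
In big-endian order the high byte comes first in memory.
So the memory order matches the most-significant-first order: 78 24 E3 DA 0D 82 F7 26.

78 24 E3 DA 0D 82 F7 26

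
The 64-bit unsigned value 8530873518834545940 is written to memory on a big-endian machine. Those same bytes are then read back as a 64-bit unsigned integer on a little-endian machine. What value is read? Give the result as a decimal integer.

1474343187312042870

8530873518834545940 in 64-bit hexadecimal is 0x7663C04451EB7514.
Stored big-endian, the bytes at ascending addresses are 76 63 C0 44 51 EB 75 14.
Read back as little-endian, the first byte is least significant, giving 0x1475EB5144C06376.
0x1475EB5144C06376 = 1474343187312042870.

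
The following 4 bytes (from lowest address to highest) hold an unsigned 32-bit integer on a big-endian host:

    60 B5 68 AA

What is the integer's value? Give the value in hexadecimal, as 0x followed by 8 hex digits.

0x60B568AA

Big-endian: lowest address holds the most-significant byte.
The bytes are already most-significant first: 0x60B568AA.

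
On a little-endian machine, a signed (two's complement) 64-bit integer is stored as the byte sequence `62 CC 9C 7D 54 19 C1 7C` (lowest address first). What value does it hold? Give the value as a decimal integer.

8989494181883595874

In little-endian order the low byte comes first in memory.
Reassemble most-significant byte first: 7C C1 19 54 7D 9C CC 62 → 0x7CC119547D9CCC62.
0x7CC119547D9CCC62 = 8989494181883595874.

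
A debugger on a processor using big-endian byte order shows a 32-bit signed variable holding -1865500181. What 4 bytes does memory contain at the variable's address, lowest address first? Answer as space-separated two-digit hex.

90 CE B9 EB

Two's complement of -1865500181 in 32 bits: 1865500181 = 0x6F314615; invert → 0x90CEB9EA; add 1 → 0x90CEB9EB.
Split into bytes (most-significant first): 90 CE B9 EB.
Big-endian: lowest address holds the most-significant byte.
So the memory order matches the most-significant-first order: 90 CE B9 EB.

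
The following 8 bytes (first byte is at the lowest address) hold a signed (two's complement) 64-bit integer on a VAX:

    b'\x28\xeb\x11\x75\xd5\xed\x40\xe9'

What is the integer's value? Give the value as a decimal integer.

-1639048763314935000

In little-endian order the low byte comes first in memory.
Reassemble most-significant byte first: E9 40 ED D5 75 11 EB 28 → 0xE940EDD57511EB28.
Top bit is set, so as a signed 64-bit value this is 0xE940EDD57511EB28 − 2^64 = -1639048763314935000.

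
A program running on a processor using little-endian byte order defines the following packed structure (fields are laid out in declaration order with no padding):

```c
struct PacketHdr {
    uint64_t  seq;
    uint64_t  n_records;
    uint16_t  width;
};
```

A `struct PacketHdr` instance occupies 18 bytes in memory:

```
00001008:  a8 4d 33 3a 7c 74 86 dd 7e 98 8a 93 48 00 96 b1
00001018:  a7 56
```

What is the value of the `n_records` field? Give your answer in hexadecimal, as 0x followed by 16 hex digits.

`n_records` follows `seq` (8 bytes), so it starts at byte offset 8 and occupies 8 bytes.
Bytes at offsets 8..15: 7E 98 8A 93 48 00 96 B1.
Little-endian: lowest address holds the least-significant byte.
Reassemble most-significant byte first: B1 96 00 48 93 8A 98 7E → 0xB1960048938A987E.

0xB1960048938A987E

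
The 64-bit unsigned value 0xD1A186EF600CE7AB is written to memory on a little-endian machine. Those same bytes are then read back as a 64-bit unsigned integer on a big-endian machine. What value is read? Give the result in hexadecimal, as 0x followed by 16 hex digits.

0xABE70C60EF86A1D1

Stored little-endian, the bytes at ascending addresses are AB E7 0C 60 EF 86 A1 D1.
Read back as big-endian, the last byte is least significant, giving 0xABE70C60EF86A1D1.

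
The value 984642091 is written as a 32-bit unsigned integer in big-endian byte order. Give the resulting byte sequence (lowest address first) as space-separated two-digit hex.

984642091 in hexadecimal, padded to 32 bits, is 0x3AB0722B.
Split into bytes (most-significant first): 3A B0 72 2B.
Big-endian: lowest address holds the most-significant byte.
So the memory order matches the most-significant-first order: 3A B0 72 2B.

3A B0 72 2B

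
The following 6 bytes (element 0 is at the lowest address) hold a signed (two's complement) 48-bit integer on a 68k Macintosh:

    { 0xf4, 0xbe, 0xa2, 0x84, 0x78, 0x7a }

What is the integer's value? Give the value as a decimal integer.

Big-endian stores the most-significant byte at the lowest address.
The bytes are already most-significant first: 0xF4BEA284787A.
Top bit is set, so as a signed 48-bit value this is 0xF4BEA284787A − 2^48 = -12375369156486.

-12375369156486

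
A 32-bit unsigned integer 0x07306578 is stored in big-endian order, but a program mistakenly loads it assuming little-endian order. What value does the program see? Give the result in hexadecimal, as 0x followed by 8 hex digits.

0x78653007

Stored big-endian, the bytes at ascending addresses are 07 30 65 78.
Read back as little-endian, the first byte is least significant, giving 0x78653007.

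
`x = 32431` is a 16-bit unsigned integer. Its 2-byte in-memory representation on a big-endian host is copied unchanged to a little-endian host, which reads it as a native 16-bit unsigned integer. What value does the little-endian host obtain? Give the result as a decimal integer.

44926

32431 in 16-bit hexadecimal is 0x7EAF.
Stored big-endian, the bytes at ascending addresses are 7E AF.
Read back as little-endian, the first byte is least significant, giving 0xAF7E.
0xAF7E = 44926.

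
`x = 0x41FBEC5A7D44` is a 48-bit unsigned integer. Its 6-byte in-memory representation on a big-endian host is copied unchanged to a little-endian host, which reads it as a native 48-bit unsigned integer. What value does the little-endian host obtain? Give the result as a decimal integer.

Stored big-endian, the bytes at ascending addresses are 41 FB EC 5A 7D 44.
Read back as little-endian, the first byte is least significant, giving 0x447D5AECFB41.
0x447D5AECFB41 = 75305187081025.

75305187081025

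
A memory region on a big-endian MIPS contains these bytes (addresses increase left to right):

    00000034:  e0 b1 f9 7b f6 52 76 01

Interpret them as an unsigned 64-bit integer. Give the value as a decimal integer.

16190996446182536705

Big-endian: lowest address holds the most-significant byte.
The bytes are already most-significant first: 0xE0B1F97BF6527601.
0xE0B1F97BF6527601 = 16190996446182536705.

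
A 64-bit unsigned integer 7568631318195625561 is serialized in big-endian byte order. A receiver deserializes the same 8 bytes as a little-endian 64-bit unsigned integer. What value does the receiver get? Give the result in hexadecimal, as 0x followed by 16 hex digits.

0x595EF264152E0969

7568631318195625561 in 64-bit hexadecimal is 0x69092E1564F25E59.
Stored big-endian, the bytes at ascending addresses are 69 09 2E 15 64 F2 5E 59.
Read back as little-endian, the first byte is least significant, giving 0x595EF264152E0969.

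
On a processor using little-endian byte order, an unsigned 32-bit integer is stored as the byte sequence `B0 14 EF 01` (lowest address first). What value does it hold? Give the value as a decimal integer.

Little-endian stores the least-significant byte at the lowest address.
Reassemble most-significant byte first: 01 EF 14 B0 → 0x01EF14B0.
0x01EF14B0 = 32445616.

32445616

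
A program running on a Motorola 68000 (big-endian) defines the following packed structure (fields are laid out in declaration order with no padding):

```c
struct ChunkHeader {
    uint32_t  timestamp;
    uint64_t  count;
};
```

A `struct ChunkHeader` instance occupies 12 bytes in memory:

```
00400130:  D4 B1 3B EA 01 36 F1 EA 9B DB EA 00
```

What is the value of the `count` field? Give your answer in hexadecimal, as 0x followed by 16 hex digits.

`count` follows `timestamp` (4 bytes), so it starts at byte offset 4 and occupies 8 bytes.
Bytes at offsets 4..11: 01 36 F1 EA 9B DB EA 00.
Big-endian stores the most-significant byte at the lowest address.
The bytes are already most-significant first: 0x0136F1EA9BDBEA00.

0x0136F1EA9BDBEA00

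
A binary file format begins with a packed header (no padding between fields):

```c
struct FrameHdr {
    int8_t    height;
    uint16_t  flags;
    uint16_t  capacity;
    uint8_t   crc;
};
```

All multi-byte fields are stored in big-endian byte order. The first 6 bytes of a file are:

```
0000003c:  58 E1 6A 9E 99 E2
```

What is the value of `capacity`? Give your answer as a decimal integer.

40601

`capacity` follows `height` (1 B), `flags` (2 B), so it starts at offset 1 + 2 = 3 and occupies 2 bytes.
Bytes at offsets 3..4: 9E 99.
Big-endian: lowest address holds the most-significant byte.
The bytes are already most-significant first: 0x9E99.
0x9E99 = 40601.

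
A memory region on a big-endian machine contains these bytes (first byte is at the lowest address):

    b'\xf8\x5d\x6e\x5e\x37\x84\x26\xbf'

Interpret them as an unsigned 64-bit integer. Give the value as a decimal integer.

Big-endian stores the most-significant byte at the lowest address.
The bytes are already most-significant first: 0xF85D6E5E378426BF.
0xF85D6E5E378426BF = 17896581845177607871.

17896581845177607871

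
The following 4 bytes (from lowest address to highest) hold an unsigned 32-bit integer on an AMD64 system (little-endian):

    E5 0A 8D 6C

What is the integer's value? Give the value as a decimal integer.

In little-endian order the low byte comes first in memory.
Reassemble most-significant byte first: 6C 8D 0A E5 → 0x6C8D0AE5.
0x6C8D0AE5 = 1821182693.

1821182693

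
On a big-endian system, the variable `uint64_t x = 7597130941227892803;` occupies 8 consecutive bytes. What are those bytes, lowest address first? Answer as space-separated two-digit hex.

7597130941227892803 in hexadecimal, padded to 64 bits, is 0x696E6E56F8048043.
Split into bytes (most-significant first): 69 6E 6E 56 F8 04 80 43.
Big-endian: lowest address holds the most-significant byte.
So the memory order matches the most-significant-first order: 69 6E 6E 56 F8 04 80 43.

69 6E 6E 56 F8 04 80 43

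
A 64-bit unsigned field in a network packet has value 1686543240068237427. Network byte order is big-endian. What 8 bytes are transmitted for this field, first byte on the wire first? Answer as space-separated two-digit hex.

17 67 CE 24 22 9A 88 73

1686543240068237427 in hexadecimal, padded to 64 bits, is 0x1767CE24229A8873.
Split into bytes (most-significant first): 17 67 CE 24 22 9A 88 73.
In big-endian order the high byte comes first in memory.
So the memory order matches the most-significant-first order: 17 67 CE 24 22 9A 88 73.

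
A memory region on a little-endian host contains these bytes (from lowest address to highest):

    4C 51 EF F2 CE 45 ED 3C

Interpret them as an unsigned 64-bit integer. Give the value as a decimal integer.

4390241966897451340

Little-endian stores the least-significant byte at the lowest address.
Reassemble most-significant byte first: 3C ED 45 CE F2 EF 51 4C → 0x3CED45CEF2EF514C.
0x3CED45CEF2EF514C = 4390241966897451340.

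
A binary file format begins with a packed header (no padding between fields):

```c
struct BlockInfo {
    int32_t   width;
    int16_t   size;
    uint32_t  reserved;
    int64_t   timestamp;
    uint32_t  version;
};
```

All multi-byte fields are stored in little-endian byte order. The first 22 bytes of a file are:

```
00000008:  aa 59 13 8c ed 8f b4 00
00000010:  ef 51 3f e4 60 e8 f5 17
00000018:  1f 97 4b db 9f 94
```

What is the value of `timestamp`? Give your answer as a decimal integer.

`timestamp` follows `width` (4 B), `size` (2 B), `reserved` (4 B), so it starts at offset 4 + 2 + 4 = 10 and occupies 8 bytes.
Bytes at offsets 10..17: 3F E4 60 E8 F5 17 1F 97.
Little-endian stores the least-significant byte at the lowest address.
Reassemble most-significant byte first: 97 1F 17 F5 E8 60 E4 3F → 0x971F17F5E860E43F.
Top bit is set, so as a signed 64-bit value this is 0x971F17F5E860E43F − 2^64 = -7557295304771312577.

-7557295304771312577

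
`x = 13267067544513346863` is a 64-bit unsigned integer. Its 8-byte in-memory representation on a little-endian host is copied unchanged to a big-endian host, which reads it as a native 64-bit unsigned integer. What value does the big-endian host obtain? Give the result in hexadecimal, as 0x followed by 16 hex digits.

13267067544513346863 in 64-bit hexadecimal is 0xB81E17A3C9D4FD2F.
Stored little-endian, the bytes at ascending addresses are 2F FD D4 C9 A3 17 1E B8.
Read back as big-endian, the last byte is least significant, giving 0x2FFDD4C9A3171EB8.

0x2FFDD4C9A3171EB8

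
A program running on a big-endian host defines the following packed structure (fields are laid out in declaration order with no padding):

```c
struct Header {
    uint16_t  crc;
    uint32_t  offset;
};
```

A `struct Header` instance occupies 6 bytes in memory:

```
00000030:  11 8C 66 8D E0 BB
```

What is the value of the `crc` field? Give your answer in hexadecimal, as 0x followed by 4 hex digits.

`crc` is the first field, at byte offset 0, occupying 2 bytes.
Bytes at offsets 0..1: 11 8C.
In big-endian order the high byte comes first in memory.
The bytes are already most-significant first: 0x118C.

0x118C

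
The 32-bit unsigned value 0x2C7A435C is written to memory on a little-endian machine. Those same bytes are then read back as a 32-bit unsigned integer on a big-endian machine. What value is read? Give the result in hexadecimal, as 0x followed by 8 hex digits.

0x5C437A2C

Stored little-endian, the bytes at ascending addresses are 5C 43 7A 2C.
Read back as big-endian, the last byte is least significant, giving 0x5C437A2C.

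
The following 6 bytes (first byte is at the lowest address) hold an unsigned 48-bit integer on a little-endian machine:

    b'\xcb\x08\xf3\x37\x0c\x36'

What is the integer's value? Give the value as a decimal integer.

59426106181835

Little-endian stores the least-significant byte at the lowest address.
Reassemble most-significant byte first: 36 0C 37 F3 08 CB → 0x360C37F308CB.
0x360C37F308CB = 59426106181835.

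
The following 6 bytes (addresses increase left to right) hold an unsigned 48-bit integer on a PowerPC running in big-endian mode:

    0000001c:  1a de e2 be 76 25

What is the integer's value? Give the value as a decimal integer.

29544589194789

In big-endian order the high byte comes first in memory.
The bytes are already most-significant first: 0x1ADEE2BE7625.
0x1ADEE2BE7625 = 29544589194789.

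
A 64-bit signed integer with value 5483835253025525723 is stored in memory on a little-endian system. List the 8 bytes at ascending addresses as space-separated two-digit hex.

DB CF 59 A7 1B 7F 1A 4C

5483835253025525723 in hexadecimal, padded to 64 bits, is 0x4C1A7F1BA759CFDB.
Split into bytes (most-significant first): 4C 1A 7F 1B A7 59 CF DB.
Little-endian stores the least-significant byte at the lowest address.
So at ascending addresses the bytes are DB CF 59 A7 1B 7F 1A 4C.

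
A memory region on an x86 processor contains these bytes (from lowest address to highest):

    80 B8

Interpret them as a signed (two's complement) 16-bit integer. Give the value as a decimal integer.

Little-endian stores the least-significant byte at the lowest address.
Reassemble most-significant byte first: B8 80 → 0xB880.
Top bit is set, so as a signed 16-bit value this is 0xB880 − 2^16 = -18304.

-18304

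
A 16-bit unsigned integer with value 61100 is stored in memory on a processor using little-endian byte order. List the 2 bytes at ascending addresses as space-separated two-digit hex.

61100 in hexadecimal, padded to 16 bits, is 0xEEAC.
Split into bytes (most-significant first): EE AC.
Little-endian stores the least-significant byte at the lowest address.
So at ascending addresses the bytes are AC EE.

AC EE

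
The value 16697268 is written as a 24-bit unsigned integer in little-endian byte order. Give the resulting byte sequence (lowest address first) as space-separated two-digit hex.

16697268 in hexadecimal, padded to 24 bits, is 0xFEC7B4.
Split into bytes (most-significant first): FE C7 B4.
Little-endian: lowest address holds the least-significant byte.
So at ascending addresses the bytes are B4 C7 FE.

B4 C7 FE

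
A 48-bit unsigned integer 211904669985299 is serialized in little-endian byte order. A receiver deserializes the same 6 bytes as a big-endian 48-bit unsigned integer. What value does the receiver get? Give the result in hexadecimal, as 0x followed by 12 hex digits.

0x13AA94E6B9C0

211904669985299 in 48-bit hexadecimal is 0xC0B9E694AA13.
Stored little-endian, the bytes at ascending addresses are 13 AA 94 E6 B9 C0.
Read back as big-endian, the last byte is least significant, giving 0x13AA94E6B9C0.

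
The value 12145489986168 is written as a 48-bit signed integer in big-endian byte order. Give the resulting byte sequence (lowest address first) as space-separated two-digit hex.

12145489986168 in hexadecimal, padded to 48 bits, is 0x0B0BD79DC278.
Split into bytes (most-significant first): 0B 0B D7 9D C2 78.
Big-endian: lowest address holds the most-significant byte.
So the memory order matches the most-significant-first order: 0B 0B D7 9D C2 78.

0B 0B D7 9D C2 78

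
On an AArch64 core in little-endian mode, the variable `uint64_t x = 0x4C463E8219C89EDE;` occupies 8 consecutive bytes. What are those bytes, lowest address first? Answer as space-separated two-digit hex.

DE 9E C8 19 82 3E 46 4C

Split into bytes (most-significant first): 4C 46 3E 82 19 C8 9E DE.
Little-endian stores the least-significant byte at the lowest address.
So at ascending addresses the bytes are DE 9E C8 19 82 3E 46 4C.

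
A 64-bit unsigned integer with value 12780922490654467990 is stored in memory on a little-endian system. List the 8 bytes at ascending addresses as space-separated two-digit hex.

12780922490654467990 in hexadecimal, padded to 64 bits, is 0xB15EF549FD42A796.
Split into bytes (most-significant first): B1 5E F5 49 FD 42 A7 96.
In little-endian order the low byte comes first in memory.
So at ascending addresses the bytes are 96 A7 42 FD 49 F5 5E B1.

96 A7 42 FD 49 F5 5E B1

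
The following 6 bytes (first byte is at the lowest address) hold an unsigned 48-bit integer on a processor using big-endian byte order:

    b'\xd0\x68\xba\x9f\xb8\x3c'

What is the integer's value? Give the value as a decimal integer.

229148226205756

In big-endian order the high byte comes first in memory.
The bytes are already most-significant first: 0xD068BA9FB83C.
0xD068BA9FB83C = 229148226205756.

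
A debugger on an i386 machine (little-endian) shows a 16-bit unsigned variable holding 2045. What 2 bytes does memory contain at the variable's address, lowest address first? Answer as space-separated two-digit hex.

2045 in hexadecimal, padded to 16 bits, is 0x07FD.
Split into bytes (most-significant first): 07 FD.
In little-endian order the low byte comes first in memory.
So at ascending addresses the bytes are FD 07.

FD 07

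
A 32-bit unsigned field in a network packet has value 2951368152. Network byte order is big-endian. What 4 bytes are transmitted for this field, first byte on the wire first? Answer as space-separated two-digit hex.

AF EA 4D D8

2951368152 in hexadecimal, padded to 32 bits, is 0xAFEA4DD8.
Split into bytes (most-significant first): AF EA 4D D8.
In big-endian order the high byte comes first in memory.
So the memory order matches the most-significant-first order: AF EA 4D D8.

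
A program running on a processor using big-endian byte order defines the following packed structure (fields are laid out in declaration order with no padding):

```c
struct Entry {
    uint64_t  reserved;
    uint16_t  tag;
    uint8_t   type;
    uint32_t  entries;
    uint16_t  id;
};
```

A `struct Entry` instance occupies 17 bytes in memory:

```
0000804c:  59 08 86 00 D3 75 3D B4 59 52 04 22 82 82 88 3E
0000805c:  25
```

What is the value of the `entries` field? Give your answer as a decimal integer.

578978440

`entries` follows `reserved` (8 B), `tag` (2 B), `type` (1 B), so it starts at offset 8 + 2 + 1 = 11 and occupies 4 bytes.
Bytes at offsets 11..14: 22 82 82 88.
In big-endian order the high byte comes first in memory.
The bytes are already most-significant first: 0x22828288.
0x22828288 = 578978440.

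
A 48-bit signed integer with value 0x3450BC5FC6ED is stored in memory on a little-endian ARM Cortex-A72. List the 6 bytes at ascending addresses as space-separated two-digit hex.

Split into bytes (most-significant first): 34 50 BC 5F C6 ED.
Little-endian stores the least-significant byte at the lowest address.
So at ascending addresses the bytes are ED C6 5F BC 50 34.

ED C6 5F BC 50 34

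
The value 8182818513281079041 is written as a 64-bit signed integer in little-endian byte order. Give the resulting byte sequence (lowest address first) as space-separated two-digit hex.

01 D7 9B 59 15 36 8F 71

8182818513281079041 in hexadecimal, padded to 64 bits, is 0x718F3615599BD701.
Split into bytes (most-significant first): 71 8F 36 15 59 9B D7 01.
Little-endian: lowest address holds the least-significant byte.
So at ascending addresses the bytes are 01 D7 9B 59 15 36 8F 71.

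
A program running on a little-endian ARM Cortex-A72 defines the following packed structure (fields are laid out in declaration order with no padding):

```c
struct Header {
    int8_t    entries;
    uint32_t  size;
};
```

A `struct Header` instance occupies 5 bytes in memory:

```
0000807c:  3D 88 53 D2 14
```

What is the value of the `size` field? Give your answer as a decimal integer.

349328264

`size` follows `entries` (1 byte), so it starts at byte offset 1 and occupies 4 bytes.
Bytes at offsets 1..4: 88 53 D2 14.
Little-endian stores the least-significant byte at the lowest address.
Reassemble most-significant byte first: 14 D2 53 88 → 0x14D25388.
0x14D25388 = 349328264.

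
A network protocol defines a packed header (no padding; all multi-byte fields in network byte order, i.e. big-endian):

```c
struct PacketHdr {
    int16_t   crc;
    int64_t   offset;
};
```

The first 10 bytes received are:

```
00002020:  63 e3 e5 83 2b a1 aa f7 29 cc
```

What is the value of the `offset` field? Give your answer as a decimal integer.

`offset` follows `crc` (2 bytes), so it starts at byte offset 2 and occupies 8 bytes.
Bytes at offsets 2..9: E5 83 2B A1 AA F7 29 CC.
Big-endian: lowest address holds the most-significant byte.
The bytes are already most-significant first: 0xE5832BA1AAF729CC.
Top bit is set, so as a signed 64-bit value this is 0xE5832BA1AAF729CC − 2^64 = -1908633843716904500.

-1908633843716904500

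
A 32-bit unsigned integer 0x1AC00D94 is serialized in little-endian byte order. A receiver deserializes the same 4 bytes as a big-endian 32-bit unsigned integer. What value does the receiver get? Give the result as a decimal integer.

2483929114

Stored little-endian, the bytes at ascending addresses are 94 0D C0 1A.
Read back as big-endian, the last byte is least significant, giving 0x940DC01A.
0x940DC01A = 2483929114.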